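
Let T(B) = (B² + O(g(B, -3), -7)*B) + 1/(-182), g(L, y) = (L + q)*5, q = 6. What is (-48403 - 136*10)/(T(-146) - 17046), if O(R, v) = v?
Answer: -9056866/963143 ≈ -9.4034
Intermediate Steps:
g(L, y) = 30 + 5*L (g(L, y) = (L + 6)*5 = (6 + L)*5 = 30 + 5*L)
T(B) = -1/182 + B² - 7*B (T(B) = (B² - 7*B) + 1/(-182) = (B² - 7*B) - 1/182 = -1/182 + B² - 7*B)
(-48403 - 136*10)/(T(-146) - 17046) = (-48403 - 136*10)/((-1/182 + (-146)² - 7*(-146)) - 17046) = (-48403 - 1360)/((-1/182 + 21316 + 1022) - 17046) = -49763/(4065515/182 - 17046) = -49763/963143/182 = -49763*182/963143 = -9056866/963143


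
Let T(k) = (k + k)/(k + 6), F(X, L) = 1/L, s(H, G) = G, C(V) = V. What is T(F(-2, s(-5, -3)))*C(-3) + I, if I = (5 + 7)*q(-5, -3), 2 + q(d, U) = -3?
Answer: -1014/17 ≈ -59.647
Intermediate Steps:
q(d, U) = -5 (q(d, U) = -2 - 3 = -5)
I = -60 (I = (5 + 7)*(-5) = 12*(-5) = -60)
T(k) = 2*k/(6 + k) (T(k) = (2*k)/(6 + k) = 2*k/(6 + k))
T(F(-2, s(-5, -3)))*C(-3) + I = (2/(-3*(6 + 1/(-3))))*(-3) - 60 = (2*(-1/3)/(6 - 1/3))*(-3) - 60 = (2*(-1/3)/(17/3))*(-3) - 60 = (2*(-1/3)*(3/17))*(-3) - 60 = -2/17*(-3) - 60 = 6/17 - 60 = -1014/17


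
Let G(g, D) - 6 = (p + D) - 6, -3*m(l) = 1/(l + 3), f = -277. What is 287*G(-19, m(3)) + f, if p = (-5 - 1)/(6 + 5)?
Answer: -88999/198 ≈ -449.49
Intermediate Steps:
m(l) = -1/(3*(3 + l)) (m(l) = -1/(3*(l + 3)) = -1/(3*(3 + l)))
p = -6/11 ≈ -0.54545
G(g, D) = -6/11 + D (G(g, D) = 6 + ((-6/11 + D) - 6) = 6 + (-72/11 + D) = -6/11 + D)
287*G(-19, m(3)) + f = 287*(-6/11 - 1/(9 + 3*3)) - 277 = 287*(-6/11 - 1/(9 + 9)) - 277 = 287*(-6/11 - 1/18) - 277 = 287*(-119/198) - 277 = -34153/198 - 277 = -88999/198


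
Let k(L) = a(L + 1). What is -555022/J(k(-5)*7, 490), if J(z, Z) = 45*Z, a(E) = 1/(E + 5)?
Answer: -277511/11025 ≈ -25.171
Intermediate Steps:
a(E) = 1/(5 + E)
k(L) = 1/(6 + L) (k(L) = 1/(5 + (L + 1)) = 1/(5 + (1 + L)) = 1/(6 + L))
-555022/J(k(-5)*7, 490) = -555022/(45*490) = -555022/22050 = -555022*1/22050 = -277511/11025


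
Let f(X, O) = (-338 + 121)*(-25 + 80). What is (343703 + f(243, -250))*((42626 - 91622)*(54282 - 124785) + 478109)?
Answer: 1146206384605496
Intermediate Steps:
f(X, O) = -11935 (f(X, O) = -217*55 = -11935)
(343703 + f(243, -250))*((42626 - 91622)*(54282 - 124785) + 478109) = (343703 - 11935)*((42626 - 91622)*(54282 - 124785) + 478109) = 331768*(-48996*(-70503) + 478109) = 331768*(3454364988 + 478109) = 331768*3454843097 = 1146206384605496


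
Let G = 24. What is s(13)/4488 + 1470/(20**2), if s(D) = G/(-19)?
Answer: 522251/142120 ≈ 3.6747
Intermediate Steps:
s(D) = -24/19 (s(D) = 24/(-19) = 24*(-1/19) = -24/19)
s(13)/4488 + 1470/(20**2) = -24/19/4488 + 1470/(20**2) = -24/19*1/4488 + 1470/400 = -1/3553 + 1470*(1/400) = -1/3553 + 147/40 = 522251/142120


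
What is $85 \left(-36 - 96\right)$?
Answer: $-11220$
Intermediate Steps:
$85 \left(-36 - 96\right) = 85 \left(-132\right) = -11220$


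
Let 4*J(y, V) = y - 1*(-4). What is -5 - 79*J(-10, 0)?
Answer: 227/2 ≈ 113.50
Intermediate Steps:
J(y, V) = 1 + y/4 (J(y, V) = (y - 1*(-4))/4 = (y + 4)/4 = (4 + y)/4 = 1 + y/4)
-5 - 79*J(-10, 0) = -5 - 79*(1 + (¼)*(-10)) = -5 - 79*(1 - 5/2) = -5 - 79*(-3/2) = -5 + 237/2 = 227/2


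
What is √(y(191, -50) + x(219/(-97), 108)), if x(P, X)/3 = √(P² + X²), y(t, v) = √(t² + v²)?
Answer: √(873*√12199393 + 9409*√38981)/97 ≈ 22.837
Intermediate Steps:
x(P, X) = 3*√(P² + X²)
√(y(191, -50) + x(219/(-97), 108)) = √(√(191² + (-50)²) + 3*√((219/(-97))² + 108²)) = √(√(36481 + 2500) + 3*√((219*(-1/97))² + 11664)) = √(√38981 + 3*√((-219/97)² + 11664)) = √(√38981 + 3*√(47961/9409 + 11664)) = √(√38981 + 3*√(109794537/9409)) = √(√38981 + 3*(3*√12199393/97)) = √(√38981 + 9*√12199393/97)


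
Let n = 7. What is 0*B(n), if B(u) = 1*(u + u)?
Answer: 0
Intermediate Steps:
B(u) = 2*u (B(u) = 1*(2*u) = 2*u)
0*B(n) = 0*(2*7) = 0*14 = 0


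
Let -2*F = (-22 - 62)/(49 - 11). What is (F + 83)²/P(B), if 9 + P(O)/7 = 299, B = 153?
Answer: 1276802/366415 ≈ 3.4846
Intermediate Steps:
P(O) = 2030 (P(O) = -63 + 7*299 = -63 + 2093 = 2030)
F = 21/19 (F = -(-22 - 62)/(2*(49 - 11)) = -(-42)/38 = -½*(-42/19) = 21/19 ≈ 1.1053)
(F + 83)²/P(B) = (21/19 + 83)²/2030 = (1598/19)²*(1/2030) = (2553604/361)*(1/2030) = 1276802/366415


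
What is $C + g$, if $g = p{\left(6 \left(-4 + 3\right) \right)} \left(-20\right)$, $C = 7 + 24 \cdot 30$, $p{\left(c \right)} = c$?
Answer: $847$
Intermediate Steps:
$C = 727$ ($C = 7 + 720 = 727$)
$g = 120$ ($g = 6 \left(-4 + 3\right) \left(-20\right) = 6 \left(-1\right) \left(-20\right) = \left(-6\right) \left(-20\right) = 120$)
$C + g = 727 + 120 = 847$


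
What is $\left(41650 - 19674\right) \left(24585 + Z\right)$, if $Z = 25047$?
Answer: $1090712832$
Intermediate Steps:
$\left(41650 - 19674\right) \left(24585 + Z\right) = \left(41650 - 19674\right) \left(24585 + 25047\right) = 21976 \cdot 49632 = 1090712832$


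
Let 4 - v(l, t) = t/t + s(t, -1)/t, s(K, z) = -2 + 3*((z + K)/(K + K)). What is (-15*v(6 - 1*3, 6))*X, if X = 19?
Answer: -7125/8 ≈ -890.63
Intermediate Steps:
s(K, z) = -2 + 3*(K + z)/(2*K) (s(K, z) = -2 + 3*((K + z)/((2*K))) = -2 + 3*((K + z)*(1/(2*K))) = -2 + 3*((K + z)/(2*K)) = -2 + 3*(K + z)/(2*K))
v(l, t) = 3 - (-3 - t)/(2*t**2) (v(l, t) = 4 - (t/t + ((-t + 3*(-1))/(2*t))/t) = 4 - (1 + ((-t - 3)/(2*t))/t) = 4 - (1 + ((-3 - t)/(2*t))/t) = 4 - (1 + (-3 - t)/(2*t**2)) = 4 + (-1 - (-3 - t)/(2*t**2)) = 3 - (-3 - t)/(2*t**2))
(-15*v(6 - 1*3, 6))*X = -15*(3 + 6 + 6*6**2)/(2*6**2)*19 = -15*(3 + 6 + 6*36)/(2*36)*19 = -15*(3 + 6 + 216)/(2*36)*19 = -15*225/(2*36)*19 = -15*25/8*19 = -375/8*19 = -7125/8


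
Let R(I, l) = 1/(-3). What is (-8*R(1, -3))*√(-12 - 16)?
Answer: 16*I*√7/3 ≈ 14.111*I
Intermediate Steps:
R(I, l) = -⅓
(-8*R(1, -3))*√(-12 - 16) = (-8*(-⅓))*√(-12 - 16) = 8*√(-28)/3 = 8*(2*I*√7)/3 = 16*I*√7/3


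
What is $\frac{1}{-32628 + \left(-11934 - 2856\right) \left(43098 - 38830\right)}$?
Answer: $- \frac{1}{63156348} \approx -1.5834 \cdot 10^{-8}$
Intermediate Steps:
$\frac{1}{-32628 + \left(-11934 - 2856\right) \left(43098 - 38830\right)} = \frac{1}{-32628 - 63123720} = \frac{1}{-63156348} = - \frac{1}{63156348}$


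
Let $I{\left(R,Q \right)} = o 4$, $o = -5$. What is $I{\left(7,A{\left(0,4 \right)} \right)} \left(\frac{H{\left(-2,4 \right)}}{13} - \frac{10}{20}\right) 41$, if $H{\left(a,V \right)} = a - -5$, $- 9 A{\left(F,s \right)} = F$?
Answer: $\frac{2870}{13} \approx 220.77$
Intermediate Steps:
$A{\left(F,s \right)} = - \frac{F}{9}$
$H{\left(a,V \right)} = 5 + a$ ($H{\left(a,V \right)} = a + 5 = 5 + a$)
$I{\left(R,Q \right)} = -20$ ($I{\left(R,Q \right)} = \left(-5\right) 4 = -20$)
$I{\left(7,A{\left(0,4 \right)} \right)} \left(\frac{H{\left(-2,4 \right)}}{13} - \frac{10}{20}\right) 41 = - 20 \left(\frac{5 - 2}{13} - \frac{10}{20}\right) 41 = - 20 \left(3 \cdot \frac{1}{13} - \frac{1}{2}\right) 41 = - 20 \left(\frac{3}{13} - \frac{1}{2}\right) 41 = \left(-20\right) \left(- \frac{7}{26}\right) 41 = \frac{70}{13} \cdot 41 = \frac{2870}{13}$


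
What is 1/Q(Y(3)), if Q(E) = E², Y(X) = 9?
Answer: 1/81 ≈ 0.012346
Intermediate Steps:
1/Q(Y(3)) = 1/(9²) = 1/81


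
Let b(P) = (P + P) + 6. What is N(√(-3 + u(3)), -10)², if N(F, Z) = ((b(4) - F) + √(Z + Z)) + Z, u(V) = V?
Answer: -4 + 16*I*√5 ≈ -4.0 + 35.777*I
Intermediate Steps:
b(P) = 6 + 2*P (b(P) = 2*P + 6 = 6 + 2*P)
N(F, Z) = 14 + Z - F + √2*√Z (N(F, Z) = (((6 + 2*4) - F) + √(Z + Z)) + Z = (((6 + 8) - F) + √(2*Z)) + Z = ((14 - F) + √2*√Z) + Z = (14 - F + √2*√Z) + Z = 14 + Z - F + √2*√Z)
N(√(-3 + u(3)), -10)² = (14 - 10 - √(-3 + 3) + √2*√(-10))² = (14 - 10 - √0 + √2*(I*√10))² = (14 - 10 - 1*0 + 2*I*√5)² = (14 - 10 + 0 + 2*I*√5)² = (4 + 2*I*√5)²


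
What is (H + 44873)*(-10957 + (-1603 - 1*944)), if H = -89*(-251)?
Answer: -907630848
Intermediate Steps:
H = 22339
(H + 44873)*(-10957 + (-1603 - 1*944)) = (22339 + 44873)*(-10957 + (-1603 - 1*944)) = 67212*(-10957 + (-1603 - 944)) = 67212*(-10957 - 2547) = 67212*(-13504) = -907630848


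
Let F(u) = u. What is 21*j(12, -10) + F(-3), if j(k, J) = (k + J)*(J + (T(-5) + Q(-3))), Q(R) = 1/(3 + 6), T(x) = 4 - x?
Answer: -121/3 ≈ -40.333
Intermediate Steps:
Q(R) = 1/9
j(k, J) = (82/9 + J)*(J + k) (j(k, J) = (k + J)*(J + ((4 - 1*(-5)) + 1/9)) = (J + k)*(J + ((4 + 5) + 1/9)) = (J + k)*(J + (9 + 1/9)) = (J + k)*(J + 82/9) = (J + k)*(82/9 + J) = (82/9 + J)*(J + k))
21*j(12, -10) + F(-3) = 21*((-10)**2 + (82/9)*(-10) + (82/9)*12 - 10*12) - 3 = 21*(100 - 820/9 + 328/3 - 120) - 3 = 21*(-16/9) - 3 = -112/3 - 3 = -121/3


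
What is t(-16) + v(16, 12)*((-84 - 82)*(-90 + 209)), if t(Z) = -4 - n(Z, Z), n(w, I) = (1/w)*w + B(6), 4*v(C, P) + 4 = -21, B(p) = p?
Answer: 246903/2 ≈ 1.2345e+5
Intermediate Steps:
v(C, P) = -25/4 (v(C, P) = -1 + (¼)*(-21) = -1 - 21/4 = -25/4)
n(w, I) = 7 (n(w, I) = (1/w)*w + 6 = w/w + 6 = 1 + 6 = 7)
t(Z) = -11 (t(Z) = -4 - 1*7 = -4 - 7 = -11)
t(-16) + v(16, 12)*((-84 - 82)*(-90 + 209)) = -11 - 25*(-84 - 82)*(-90 + 209)/4 = -11 - (-2075)*119/2 = -11 - 25/4*(-19754) = -11 + 246925/2 = 246903/2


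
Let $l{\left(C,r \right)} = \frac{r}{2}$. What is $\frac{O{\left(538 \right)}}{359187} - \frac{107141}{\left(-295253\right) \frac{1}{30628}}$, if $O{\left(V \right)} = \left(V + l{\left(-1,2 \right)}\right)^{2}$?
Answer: $\frac{1178763143149289}{106051039311} \approx 11115.0$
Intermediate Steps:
$l{\left(C,r \right)} = \frac{r}{2}$ ($l{\left(C,r \right)} = r \frac{1}{2} = \frac{r}{2}$)
$O{\left(V \right)} = \left(1 + V\right)^{2}$ ($O{\left(V \right)} = \left(V + \frac{1}{2} \cdot 2\right)^{2} = \left(V + 1\right)^{2} = \left(1 + V\right)^{2}$)
$\frac{O{\left(538 \right)}}{359187} - \frac{107141}{\left(-295253\right) \frac{1}{30628}} = \frac{\left(1 + 538\right)^{2}}{359187} - \frac{107141}{\left(-295253\right) \frac{1}{30628}} = 539^{2} \cdot \frac{1}{359187} - \frac{107141}{\left(-295253\right) \frac{1}{30628}} = 290521 \cdot \frac{1}{359187} - \frac{107141}{- \frac{295253}{30628}} = \frac{290521}{359187} - - \frac{3281514548}{295253} = \frac{290521}{359187} + \frac{3281514548}{295253} = \frac{1178763143149289}{106051039311}$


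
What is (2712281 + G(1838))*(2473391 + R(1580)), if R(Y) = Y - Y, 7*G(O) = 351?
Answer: 46960588064338/7 ≈ 6.7087e+12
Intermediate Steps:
G(O) = 351/7 (G(O) = (⅐)*351 = 351/7)
R(Y) = 0
(2712281 + G(1838))*(2473391 + R(1580)) = (2712281 + 351/7)*(2473391 + 0) = (18986318/7)*2473391 = 46960588064338/7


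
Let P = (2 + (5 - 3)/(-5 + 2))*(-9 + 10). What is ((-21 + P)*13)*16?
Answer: -12272/3 ≈ -4090.7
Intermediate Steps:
P = 4/3 (P = (2 + 2/(-3))*1 = (2 + 2*(-⅓))*1 = (2 - ⅔)*1 = (4/3)*1 = 4/3 ≈ 1.3333)
((-21 + P)*13)*16 = ((-21 + 4/3)*13)*16 = -59/3*13*16 = -767/3*16 = -12272/3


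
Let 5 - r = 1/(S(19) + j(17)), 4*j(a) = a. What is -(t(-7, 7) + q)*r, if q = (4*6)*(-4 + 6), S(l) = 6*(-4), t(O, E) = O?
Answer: -16359/79 ≈ -207.08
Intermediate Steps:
S(l) = -24
j(a) = a/4
q = 48 (q = 24*2 = 48)
r = 399/79 (r = 5 - 1/(-24 + (¼)*17) = 5 - 1/(-24 + 17/4) = 5 - 1/(-79/4) = 5 - 1*(-4/79) = 5 + 4/79 = 399/79 ≈ 5.0506)
-(t(-7, 7) + q)*r = -(-7 + 48)*399/79 = -41*399/79 = -1*16359/79 = -16359/79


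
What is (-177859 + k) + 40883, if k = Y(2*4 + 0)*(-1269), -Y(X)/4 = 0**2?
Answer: -136976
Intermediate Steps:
Y(X) = 0 (Y(X) = -4*0**2 = -4*0 = 0)
k = 0 (k = 0*(-1269) = 0)
(-177859 + k) + 40883 = (-177859 + 0) + 40883 = -177859 + 40883 = -136976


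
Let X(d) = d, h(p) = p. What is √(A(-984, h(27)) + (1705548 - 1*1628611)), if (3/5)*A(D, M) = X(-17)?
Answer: √692178/3 ≈ 277.32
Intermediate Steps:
A(D, M) = -85/3 (A(D, M) = (5/3)*(-17) = -85/3)
√(A(-984, h(27)) + (1705548 - 1*1628611)) = √(-85/3 + (1705548 - 1*1628611)) = √(-85/3 + (1705548 - 1628611)) = √(-85/3 + 76937) = √(230726/3) = √692178/3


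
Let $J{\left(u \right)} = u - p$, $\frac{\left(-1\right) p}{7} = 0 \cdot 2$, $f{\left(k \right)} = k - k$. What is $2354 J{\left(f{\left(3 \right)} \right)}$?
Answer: $0$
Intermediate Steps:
$f{\left(k \right)} = 0$
$p = 0$ ($p = - 7 \cdot 0 \cdot 2 = \left(-7\right) 0 = 0$)
$J{\left(u \right)} = u$ ($J{\left(u \right)} = u - 0 = u + 0 = u$)
$2354 J{\left(f{\left(3 \right)} \right)} = 2354 \cdot 0 = 0$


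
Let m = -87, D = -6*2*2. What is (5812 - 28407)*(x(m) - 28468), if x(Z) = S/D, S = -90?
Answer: 2572598915/4 ≈ 6.4315e+8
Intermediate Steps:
D = -24 (D = -12*2 = -24)
x(Z) = 15/4 (x(Z) = -90/(-24) = -90*(-1/24) = 15/4)
(5812 - 28407)*(x(m) - 28468) = (5812 - 28407)*(15/4 - 28468) = -22595*(-113857/4) = 2572598915/4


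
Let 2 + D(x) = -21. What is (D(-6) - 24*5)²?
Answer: 20449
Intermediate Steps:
D(x) = -23 (D(x) = -2 - 21 = -23)
(D(-6) - 24*5)² = (-23 - 24*5)² = (-23 - 120)² = (-143)² = 20449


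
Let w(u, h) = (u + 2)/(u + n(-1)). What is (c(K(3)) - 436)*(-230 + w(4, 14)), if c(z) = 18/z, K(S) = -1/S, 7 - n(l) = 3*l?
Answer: 112490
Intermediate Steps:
n(l) = 7 - 3*l
w(u, h) = (2 + u)/(10 + u) (w(u, h) = (u + 2)/(u + (7 - 3*(-1))) = (2 + u)/(u + (7 + 3)) = (2 + u)/(u + 10) = (2 + u)/(10 + u))
(c(K(3)) - 436)*(-230 + w(4, 14)) = (18/((-1/3)) - 436)*(-230 + (2 + 4)/(10 + 4)) = (18/((-1*⅓)) - 436)*(-230 + 6/14) = (18/(-⅓) - 436)*(-230 + (1/14)*6) = (18*(-3) - 436)*(-230 + 3/7) = (-54 - 436)*(-1607/7) = -490*(-1607/7) = 112490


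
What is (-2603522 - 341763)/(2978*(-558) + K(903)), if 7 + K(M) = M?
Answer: 155015/87412 ≈ 1.7734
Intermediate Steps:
K(M) = -7 + M
(-2603522 - 341763)/(2978*(-558) + K(903)) = (-2603522 - 341763)/(2978*(-558) + (-7 + 903)) = -2945285/(-1661724 + 896) = -2945285/(-1660828) = -2945285*(-1/1660828) = 155015/87412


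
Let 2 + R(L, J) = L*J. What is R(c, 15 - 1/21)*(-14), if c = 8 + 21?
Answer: -18128/3 ≈ -6042.7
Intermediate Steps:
c = 29
R(L, J) = -2 + J*L (R(L, J) = -2 + L*J = -2 + J*L)
R(c, 15 - 1/21)*(-14) = (-2 + (15 - 1/21)*29)*(-14) = (-2 + (314/21)*29)*(-14) = (-2 + 9106/21)*(-14) = (9064/21)*(-14) = -18128/3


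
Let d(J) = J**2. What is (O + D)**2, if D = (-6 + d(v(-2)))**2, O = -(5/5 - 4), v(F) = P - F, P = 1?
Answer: 144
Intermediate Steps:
v(F) = 1 - F
O = 3 (O = -(5*(1/5) - 4) = -(1 - 4) = -1*(-3) = 3)
D = 9 (D = (-6 + (1 - 1*(-2))**2)**2 = (-6 + (1 + 2)**2)**2 = (-6 + 3**2)**2 = (-6 + 9)**2 = 3**2 = 9)
(O + D)**2 = (3 + 9)**2 = 12**2 = 144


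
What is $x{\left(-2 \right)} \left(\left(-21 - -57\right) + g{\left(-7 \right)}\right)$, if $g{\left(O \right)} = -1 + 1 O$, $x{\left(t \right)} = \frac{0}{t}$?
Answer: $0$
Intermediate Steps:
$x{\left(t \right)} = 0$
$g{\left(O \right)} = -1 + O$
$x{\left(-2 \right)} \left(\left(-21 - -57\right) + g{\left(-7 \right)}\right) = 0 \left(\left(-21 - -57\right) - 8\right) = 0 \left(\left(-21 + 57\right) - 8\right) = 0 \left(36 - 8\right) = 0 \cdot 28 = 0$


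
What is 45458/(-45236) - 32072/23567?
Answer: -1261058839/533038406 ≈ -2.3658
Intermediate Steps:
45458/(-45236) - 32072/23567 = 45458*(-1/45236) - 32072*1/23567 = -22729/22618 - 32072/23567 = -1261058839/533038406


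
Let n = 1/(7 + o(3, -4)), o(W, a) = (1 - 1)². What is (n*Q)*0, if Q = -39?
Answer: 0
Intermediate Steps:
o(W, a) = 0 (o(W, a) = 0² = 0)
n = ⅐ (n = 1/(7 + 0) = 1/7 = ⅐ ≈ 0.14286)
(n*Q)*0 = ((⅐)*(-39))*0 = -39/7*0 = 0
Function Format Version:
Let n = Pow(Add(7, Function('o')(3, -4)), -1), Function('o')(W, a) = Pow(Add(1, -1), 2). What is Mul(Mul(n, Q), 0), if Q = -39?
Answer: 0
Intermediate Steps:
Function('o')(W, a) = 0 (Function('o')(W, a) = Pow(0, 2) = 0)
n = Rational(1, 7) (n = Pow(Add(7, 0), -1) = Pow(7, -1) = Rational(1, 7) ≈ 0.14286)
Mul(Mul(n, Q), 0) = Mul(Mul(Rational(1, 7), -39), 0) = Mul(Rational(-39, 7), 0) = 0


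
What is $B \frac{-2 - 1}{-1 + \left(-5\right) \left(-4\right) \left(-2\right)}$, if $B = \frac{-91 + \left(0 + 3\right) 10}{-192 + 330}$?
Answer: $- \frac{61}{1886} \approx -0.032344$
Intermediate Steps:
$B = - \frac{61}{138}$ ($B = \frac{-91 + 3 \cdot 10}{138} = \left(-91 + 30\right) \frac{1}{138} = \left(-61\right) \frac{1}{138} = - \frac{61}{138} \approx -0.44203$)
$B \frac{-2 - 1}{-1 + \left(-5\right) \left(-4\right) \left(-2\right)} = - \frac{61 \frac{-2 - 1}{-1 + \left(-5\right) \left(-4\right) \left(-2\right)}}{138} = - \frac{61 \left(- \frac{3}{-1 + 20 \left(-2\right)}\right)}{138} = - \frac{61 \left(- \frac{3}{-1 - 40}\right)}{138} = - \frac{61 \left(- \frac{3}{-41}\right)}{138} = - \frac{61 \left(\left(-3\right) \left(- \frac{1}{41}\right)\right)}{138} = \left(- \frac{61}{138}\right) \frac{3}{41} = - \frac{61}{1886}$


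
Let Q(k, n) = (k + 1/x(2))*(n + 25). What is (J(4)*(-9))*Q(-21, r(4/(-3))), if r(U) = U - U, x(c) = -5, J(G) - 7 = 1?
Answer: 38160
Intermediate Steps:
J(G) = 8 (J(G) = 7 + 1 = 8)
r(U) = 0
Q(k, n) = (25 + n)*(-⅕ + k) (Q(k, n) = (k + 1/(-5))*(n + 25) = (k - ⅕)*(25 + n) = (-⅕ + k)*(25 + n) = (25 + n)*(-⅕ + k))
(J(4)*(-9))*Q(-21, r(4/(-3))) = (8*(-9))*(-5 - ⅕*0 - 21*(25 + 0)) = -72*(-5 + 0 - 21*25) = -72*(-5 + 0 - 525) = -72*(-530) = 38160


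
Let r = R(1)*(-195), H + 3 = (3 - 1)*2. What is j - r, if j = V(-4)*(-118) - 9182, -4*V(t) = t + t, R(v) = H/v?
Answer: -9223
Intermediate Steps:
H = 1 (H = -3 + (3 - 1)*2 = -3 + 2*2 = -3 + 4 = 1)
R(v) = 1/v
V(t) = -t/2 (V(t) = -(t + t)/4 = -t/2)
j = -9418 (j = -½*(-4)*(-118) - 9182 = 2*(-118) - 9182 = -236 - 9182 = -9418)
r = -195 (r = -195/1 = 1*(-195) = -195)
j - r = -9418 - 1*(-195) = -9418 + 195 = -9223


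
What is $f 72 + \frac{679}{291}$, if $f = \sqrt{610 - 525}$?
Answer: $\frac{7}{3} + 72 \sqrt{85} \approx 666.14$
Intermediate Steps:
$f = \sqrt{85} \approx 9.2195$
$f 72 + \frac{679}{291} = \sqrt{85} \cdot 72 + \frac{679}{291} = 72 \sqrt{85} + 679 \cdot \frac{1}{291} = 72 \sqrt{85} + \frac{7}{3} = \frac{7}{3} + 72 \sqrt{85}$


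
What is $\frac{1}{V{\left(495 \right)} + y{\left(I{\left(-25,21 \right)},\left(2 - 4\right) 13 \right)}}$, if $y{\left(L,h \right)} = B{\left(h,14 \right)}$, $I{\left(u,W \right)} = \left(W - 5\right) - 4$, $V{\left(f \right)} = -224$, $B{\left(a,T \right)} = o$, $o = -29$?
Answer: $- \frac{1}{253} \approx -0.0039526$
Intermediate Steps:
$B{\left(a,T \right)} = -29$
$I{\left(u,W \right)} = -9 + W$ ($I{\left(u,W \right)} = \left(-5 + W\right) - 4 = -9 + W$)
$y{\left(L,h \right)} = -29$
$\frac{1}{V{\left(495 \right)} + y{\left(I{\left(-25,21 \right)},\left(2 - 4\right) 13 \right)}} = \frac{1}{-224 - 29} = \frac{1}{-253} = - \frac{1}{253}$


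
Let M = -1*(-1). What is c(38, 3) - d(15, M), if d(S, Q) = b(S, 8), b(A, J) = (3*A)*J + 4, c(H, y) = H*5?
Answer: -174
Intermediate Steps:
c(H, y) = 5*H
b(A, J) = 4 + 3*A*J (b(A, J) = 3*A*J + 4 = 4 + 3*A*J)
M = 1
d(S, Q) = 4 + 24*S (d(S, Q) = 4 + 3*S*8 = 4 + 24*S)
c(38, 3) - d(15, M) = 5*38 - (4 + 24*15) = 190 - (4 + 360) = 190 - 1*364 = 190 - 364 = -174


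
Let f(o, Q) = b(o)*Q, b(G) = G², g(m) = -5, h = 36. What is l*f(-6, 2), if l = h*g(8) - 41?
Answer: -15912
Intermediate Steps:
f(o, Q) = Q*o² (f(o, Q) = o²*Q = Q*o²)
l = -221 (l = 36*(-5) - 41 = -180 - 41 = -221)
l*f(-6, 2) = -442*(-6)² = -442*36 = -221*72 = -15912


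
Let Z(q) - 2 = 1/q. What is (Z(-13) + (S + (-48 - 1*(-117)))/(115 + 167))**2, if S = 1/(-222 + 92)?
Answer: 37368769/7952400 ≈ 4.6991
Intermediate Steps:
S = -1/130 (S = 1/(-130) = -1/130 ≈ -0.0076923)
Z(q) = 2 + 1/q
(Z(-13) + (S + (-48 - 1*(-117)))/(115 + 167))**2 = ((2 + 1/(-13)) + (-1/130 + (-48 - 1*(-117)))/(115 + 167))**2 = ((2 - 1/13) + (-1/130 + (-48 + 117))/282)**2 = (25/13 + (-1/130 + 69)*(1/282))**2 = (25/13 + (8969/130)*(1/282))**2 = (25/13 + 8969/36660)**2 = (6113/2820)**2 = 37368769/7952400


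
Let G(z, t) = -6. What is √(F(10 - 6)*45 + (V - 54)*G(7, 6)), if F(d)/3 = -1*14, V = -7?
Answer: 2*I*√381 ≈ 39.038*I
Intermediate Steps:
F(d) = -42 (F(d) = 3*(-1*14) = 3*(-14) = -42)
√(F(10 - 6)*45 + (V - 54)*G(7, 6)) = √(-42*45 + (-7 - 54)*(-6)) = √(-1890 - 61*(-6)) = √(-1890 + 366) = √(-1524) = 2*I*√381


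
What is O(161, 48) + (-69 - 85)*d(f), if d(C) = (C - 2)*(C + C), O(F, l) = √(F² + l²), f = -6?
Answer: -14784 + 5*√1129 ≈ -14616.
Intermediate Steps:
d(C) = 2*C*(-2 + C) (d(C) = (-2 + C)*(2*C) = 2*C*(-2 + C))
O(161, 48) + (-69 - 85)*d(f) = √(161² + 48²) + (-69 - 85)*(2*(-6)*(-2 - 6)) = √(25921 + 2304) - 308*(-6)*(-8) = √28225 - 154*96 = 5*√1129 - 14784 = -14784 + 5*√1129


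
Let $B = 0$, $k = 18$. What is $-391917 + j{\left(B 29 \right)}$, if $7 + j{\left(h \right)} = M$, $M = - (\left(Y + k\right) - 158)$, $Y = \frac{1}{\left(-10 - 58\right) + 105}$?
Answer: $- \frac{14496009}{37} \approx -3.9178 \cdot 10^{5}$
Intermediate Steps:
$Y = \frac{1}{37}$ ($Y = \frac{1}{-68 + 105} = \frac{1}{37} \approx 0.027027$)
$M = \frac{5179}{37}$ ($M = - (\left(\frac{1}{37} + 18\right) - 158) = - (\frac{667}{37} - 158) = \left(-1\right) \left(- \frac{5179}{37}\right) = \frac{5179}{37} \approx 139.97$)
$j{\left(h \right)} = \frac{4920}{37}$ ($j{\left(h \right)} = -7 + \frac{5179}{37} = \frac{4920}{37}$)
$-391917 + j{\left(B 29 \right)} = -391917 + \frac{4920}{37} = - \frac{14496009}{37}$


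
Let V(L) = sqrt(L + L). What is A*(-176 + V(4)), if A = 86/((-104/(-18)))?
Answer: -34056/13 + 387*sqrt(2)/13 ≈ -2577.6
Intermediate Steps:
V(L) = sqrt(2)*sqrt(L) (V(L) = sqrt(2*L) = sqrt(2)*sqrt(L))
A = 387/26 (A = 86/((-104*(-1/18))) = 86/(52/9) = 86*(9/52) = 387/26 ≈ 14.885)
A*(-176 + V(4)) = 387*(-176 + sqrt(2)*sqrt(4))/26 = 387*(-176 + sqrt(2)*2)/26 = 387*(-176 + 2*sqrt(2))/26 = -34056/13 + 387*sqrt(2)/13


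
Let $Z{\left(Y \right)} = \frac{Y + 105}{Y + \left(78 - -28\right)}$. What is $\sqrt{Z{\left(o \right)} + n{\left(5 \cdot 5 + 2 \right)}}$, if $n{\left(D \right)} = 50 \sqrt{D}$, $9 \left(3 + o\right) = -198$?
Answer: $\frac{\sqrt{80 + 12150 \sqrt{3}}}{9} \approx 16.149$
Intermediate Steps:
$o = -25$ ($o = -3 + \frac{1}{9} \left(-198\right) = -3 - 22 = -25$)
$Z{\left(Y \right)} = \frac{105 + Y}{106 + Y}$ ($Z{\left(Y \right)} = \frac{105 + Y}{Y + \left(78 + 28\right)} = \frac{105 + Y}{Y + 106} = \frac{105 + Y}{106 + Y}$)
$\sqrt{Z{\left(o \right)} + n{\left(5 \cdot 5 + 2 \right)}} = \sqrt{\frac{105 - 25}{106 - 25} + 50 \sqrt{5 \cdot 5 + 2}} = \sqrt{\frac{1}{81} \cdot 80 + 50 \sqrt{25 + 2}} = \sqrt{\frac{1}{81} \cdot 80 + 50 \sqrt{27}} = \sqrt{\frac{80}{81} + 50 \cdot 3 \sqrt{3}} = \sqrt{\frac{80}{81} + 150 \sqrt{3}}$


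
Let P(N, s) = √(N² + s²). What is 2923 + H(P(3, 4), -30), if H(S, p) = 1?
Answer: 2924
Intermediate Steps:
2923 + H(P(3, 4), -30) = 2923 + 1 = 2924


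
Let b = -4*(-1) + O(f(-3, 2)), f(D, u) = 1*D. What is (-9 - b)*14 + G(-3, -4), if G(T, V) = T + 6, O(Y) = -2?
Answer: -151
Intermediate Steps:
f(D, u) = D
G(T, V) = 6 + T
b = 2 (b = -4*(-1) - 2 = 4 - 2 = 2)
(-9 - b)*14 + G(-3, -4) = (-9 - 1*2)*14 + (6 - 3) = (-9 - 2)*14 + 3 = -11*14 + 3 = -154 + 3 = -151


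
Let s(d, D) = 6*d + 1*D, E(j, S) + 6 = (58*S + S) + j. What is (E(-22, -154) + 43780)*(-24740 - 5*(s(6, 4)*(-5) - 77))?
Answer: -809624430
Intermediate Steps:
E(j, S) = -6 + j + 59*S (E(j, S) = -6 + ((58*S + S) + j) = -6 + (59*S + j) = -6 + (j + 59*S) = -6 + j + 59*S)
s(d, D) = D + 6*d (s(d, D) = 6*d + D = D + 6*d)
(E(-22, -154) + 43780)*(-24740 - 5*(s(6, 4)*(-5) - 77)) = ((-6 - 22 + 59*(-154)) + 43780)*(-24740 - 5*((4 + 6*6)*(-5) - 77)) = ((-6 - 22 - 9086) + 43780)*(-24740 - 5*((4 + 36)*(-5) - 77)) = (-9114 + 43780)*(-24740 - 5*(40*(-5) - 77)) = 34666*(-24740 - 5*(-200 - 77)) = 34666*(-24740 - 5*(-277)) = 34666*(-24740 + 1385) = 34666*(-23355) = -809624430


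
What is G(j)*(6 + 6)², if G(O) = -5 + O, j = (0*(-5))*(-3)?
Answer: -720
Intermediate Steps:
j = 0 (j = 0*(-3) = 0)
G(j)*(6 + 6)² = (-5 + 0)*(6 + 6)² = -5*12² = -5*144 = -720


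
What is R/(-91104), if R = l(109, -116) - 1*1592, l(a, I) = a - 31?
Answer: 757/45552 ≈ 0.016618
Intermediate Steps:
l(a, I) = -31 + a
R = -1514 (R = (-31 + 109) - 1*1592 = 78 - 1592 = -1514)
R/(-91104) = -1514/(-91104) = -1514*(-1/91104) = 757/45552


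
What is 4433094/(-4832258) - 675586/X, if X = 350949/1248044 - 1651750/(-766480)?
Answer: -39036684851099307107693/140766820525722527 ≈ -2.7731e+5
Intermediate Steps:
X = 58261301663/23915019128 (X = 350949*(1/1248044) - 1651750*(-1/766480) = 350949/1248044 + 165175/76648 = 58261301663/23915019128 ≈ 2.4362)
4433094/(-4832258) - 675586/X = 4433094/(-4832258) - 675586/58261301663/23915019128 = 4433094*(-1/4832258) - 675586*23915019128/58261301663 = -2216547/2416129 - 16156652112609008/58261301663 = -39036684851099307107693/140766820525722527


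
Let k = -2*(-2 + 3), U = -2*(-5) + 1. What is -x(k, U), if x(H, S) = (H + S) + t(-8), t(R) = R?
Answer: -1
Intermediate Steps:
U = 11 (U = 10 + 1 = 11)
k = -2 (k = -2*1 = -2)
x(H, S) = -8 + H + S (x(H, S) = (H + S) - 8 = -8 + H + S)
-x(k, U) = -(-8 - 2 + 11) = -1*1 = -1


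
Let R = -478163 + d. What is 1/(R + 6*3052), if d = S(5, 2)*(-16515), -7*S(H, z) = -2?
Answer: -7/3251987 ≈ -2.1525e-6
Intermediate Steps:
S(H, z) = 2/7 (S(H, z) = -⅐*(-2) = 2/7)
d = -33030/7 (d = (2/7)*(-16515) = -33030/7 ≈ -4718.6)
R = -3380171/7 (R = -478163 - 33030/7 = -3380171/7 ≈ -4.8288e+5)
1/(R + 6*3052) = 1/(-3380171/7 + 6*3052) = 1/(-3380171/7 + 18312) = 1/(-3251987/7) = -7/3251987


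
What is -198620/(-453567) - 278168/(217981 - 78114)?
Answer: -3392670404/2187553641 ≈ -1.5509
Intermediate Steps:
-198620/(-453567) - 278168/(217981 - 78114) = -198620*(-1/453567) - 278168/139867 = 198620/453567 - 278168*1/139867 = 198620/453567 - 9592/4823 = -3392670404/2187553641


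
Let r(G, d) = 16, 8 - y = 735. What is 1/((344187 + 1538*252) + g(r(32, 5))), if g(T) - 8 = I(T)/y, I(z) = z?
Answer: 727/531997501 ≈ 1.3665e-6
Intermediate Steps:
y = -727 (y = 8 - 1*735 = 8 - 735 = -727)
g(T) = 8 - T/727 (g(T) = 8 + T/(-727) = 8 + T*(-1/727) = 8 - T/727)
1/((344187 + 1538*252) + g(r(32, 5))) = 1/((344187 + 1538*252) + (8 - 1/727*16)) = 1/((344187 + 387576) + (8 - 16/727)) = 1/(731763 + 5800/727) = 1/(531997501/727) = 727/531997501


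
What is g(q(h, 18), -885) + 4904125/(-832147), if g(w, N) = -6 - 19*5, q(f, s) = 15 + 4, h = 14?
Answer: -88950972/832147 ≈ -106.89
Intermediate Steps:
q(f, s) = 19
g(w, N) = -101 (g(w, N) = -6 - 95 = -101)
g(q(h, 18), -885) + 4904125/(-832147) = -101 + 4904125/(-832147) = -101 + 4904125*(-1/832147) = -101 - 4904125/832147 = -88950972/832147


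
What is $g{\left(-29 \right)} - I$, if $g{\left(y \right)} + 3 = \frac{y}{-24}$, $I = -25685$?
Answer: $\frac{616397}{24} \approx 25683.0$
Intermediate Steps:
$g{\left(y \right)} = -3 - \frac{y}{24}$ ($g{\left(y \right)} = -3 + \frac{y}{-24} = -3 + y \left(- \frac{1}{24}\right) = -3 - \frac{y}{24}$)
$g{\left(-29 \right)} - I = \left(-3 - - \frac{29}{24}\right) - -25685 = \left(-3 + \frac{29}{24}\right) + 25685 = - \frac{43}{24} + 25685 = \frac{616397}{24}$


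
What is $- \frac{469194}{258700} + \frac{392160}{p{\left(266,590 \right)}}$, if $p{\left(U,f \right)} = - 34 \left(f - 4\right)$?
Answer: $- \frac{13850001657}{644292350} \approx -21.496$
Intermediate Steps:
$p{\left(U,f \right)} = 136 - 34 f$ ($p{\left(U,f \right)} = - 34 \left(f - 4\right) = - 34 \left(-4 + f\right) = 136 - 34 f$)
$- \frac{469194}{258700} + \frac{392160}{p{\left(266,590 \right)}} = - \frac{469194}{258700} + \frac{392160}{136 - 20060} = \left(-469194\right) \frac{1}{258700} + \frac{392160}{136 - 20060} = - \frac{234597}{129350} + \frac{392160}{-19924} = - \frac{234597}{129350} + 392160 \left(- \frac{1}{19924}\right) = - \frac{234597}{129350} - \frac{98040}{4981} = - \frac{13850001657}{644292350}$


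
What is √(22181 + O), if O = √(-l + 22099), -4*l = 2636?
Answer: √(22181 + √22758) ≈ 149.44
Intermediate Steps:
l = -659 (l = -¼*2636 = -659)
O = √22758 (O = √(-1*(-659) + 22099) = √(659 + 22099) = √22758 ≈ 150.86)
√(22181 + O) = √(22181 + √22758)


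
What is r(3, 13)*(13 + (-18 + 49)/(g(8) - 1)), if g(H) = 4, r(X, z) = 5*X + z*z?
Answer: 12880/3 ≈ 4293.3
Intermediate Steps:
r(X, z) = z**2 + 5*X (r(X, z) = 5*X + z**2 = z**2 + 5*X)
r(3, 13)*(13 + (-18 + 49)/(g(8) - 1)) = (13**2 + 5*3)*(13 + (-18 + 49)/(4 - 1)) = (169 + 15)*(13 + 31/3) = 184*(13 + 31*(1/3)) = 184*(13 + 31/3) = 184*(70/3) = 12880/3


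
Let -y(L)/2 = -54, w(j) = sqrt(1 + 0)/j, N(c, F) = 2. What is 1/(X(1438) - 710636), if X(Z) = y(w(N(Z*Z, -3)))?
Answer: -1/710528 ≈ -1.4074e-6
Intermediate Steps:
w(j) = 1/j (w(j) = sqrt(1)/j = 1/j)
y(L) = 108 (y(L) = -2*(-54) = 108)
X(Z) = 108
1/(X(1438) - 710636) = 1/(108 - 710636) = 1/(-710528) = -1/710528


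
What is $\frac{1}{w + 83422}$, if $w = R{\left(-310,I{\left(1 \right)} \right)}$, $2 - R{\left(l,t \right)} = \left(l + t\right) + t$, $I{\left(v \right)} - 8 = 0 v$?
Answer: $\frac{1}{83718} \approx 1.1945 \cdot 10^{-5}$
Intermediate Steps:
$I{\left(v \right)} = 8$ ($I{\left(v \right)} = 8 + 0 v = 8 + 0 = 8$)
$R{\left(l,t \right)} = 2 - l - 2 t$ ($R{\left(l,t \right)} = 2 - \left(\left(l + t\right) + t\right) = 2 - \left(l + 2 t\right) = 2 - l - 2 t$)
$w = 296$ ($w = 2 - -310 - 16 = 2 + 310 - 16 = 296$)
$\frac{1}{w + 83422} = \frac{1}{296 + 83422} = \frac{1}{83718}$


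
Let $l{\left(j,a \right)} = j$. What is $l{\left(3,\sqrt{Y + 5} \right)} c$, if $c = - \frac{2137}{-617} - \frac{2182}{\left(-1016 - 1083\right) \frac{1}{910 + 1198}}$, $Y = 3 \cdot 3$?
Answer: $\frac{8527419945}{1295083} \approx 6584.5$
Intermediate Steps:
$Y = 9$
$c = \frac{2842473315}{1295083}$ ($c = \left(-2137\right) \left(- \frac{1}{617}\right) - \frac{2182}{\left(-2099\right) \frac{1}{2108}} = \frac{2137}{617} - \frac{2182}{\left(-2099\right) \frac{1}{2108}} = \frac{2137}{617} - \frac{2182}{- \frac{2099}{2108}} = \frac{2137}{617} - - \frac{4599656}{2099} = \frac{2137}{617} + \frac{4599656}{2099} = \frac{2842473315}{1295083} \approx 2194.8$)
$l{\left(3,\sqrt{Y + 5} \right)} c = 3 \cdot \frac{2842473315}{1295083} = \frac{8527419945}{1295083}$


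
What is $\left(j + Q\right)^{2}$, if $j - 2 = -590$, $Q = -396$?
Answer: $968256$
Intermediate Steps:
$j = -588$ ($j = 2 - 590 = -588$)
$\left(j + Q\right)^{2} = \left(-588 - 396\right)^{2} = \left(-984\right)^{2} = 968256$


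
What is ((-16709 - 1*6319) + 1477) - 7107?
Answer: -28658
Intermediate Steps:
((-16709 - 1*6319) + 1477) - 7107 = ((-16709 - 6319) + 1477) - 7107 = (-23028 + 1477) - 7107 = -21551 - 7107 = -28658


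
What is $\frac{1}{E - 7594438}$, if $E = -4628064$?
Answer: $- \frac{1}{12222502} \approx -8.1816 \cdot 10^{-8}$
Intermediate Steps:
$\frac{1}{E - 7594438} = \frac{1}{-4628064 - 7594438} = \frac{1}{-12222502} = - \frac{1}{12222502}$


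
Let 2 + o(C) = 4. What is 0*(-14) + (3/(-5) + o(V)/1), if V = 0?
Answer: 7/5 ≈ 1.4000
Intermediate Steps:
o(C) = 2 (o(C) = -2 + 4 = 2)
0*(-14) + (3/(-5) + o(V)/1) = 0*(-14) + (3/(-5) + 2/1) = 0 + (3*(-⅕) + 2*1) = 0 + (-⅗ + 2) = 0 + 7/5 = 7/5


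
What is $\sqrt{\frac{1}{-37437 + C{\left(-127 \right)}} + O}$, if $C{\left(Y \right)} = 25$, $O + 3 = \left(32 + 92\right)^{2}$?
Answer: $\frac{5 \sqrt{215169384611}}{18706} \approx 123.99$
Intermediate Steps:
$O = 15373$ ($O = -3 + \left(32 + 92\right)^{2} = -3 + 124^{2} = -3 + 15376 = 15373$)
$\sqrt{\frac{1}{-37437 + C{\left(-127 \right)}} + O} = \sqrt{\frac{1}{-37437 + 25} + 15373} = \sqrt{\frac{1}{-37412} + 15373} = \sqrt{- \frac{1}{37412} + 15373} = \sqrt{\frac{575134675}{37412}} = \frac{5 \sqrt{215169384611}}{18706}$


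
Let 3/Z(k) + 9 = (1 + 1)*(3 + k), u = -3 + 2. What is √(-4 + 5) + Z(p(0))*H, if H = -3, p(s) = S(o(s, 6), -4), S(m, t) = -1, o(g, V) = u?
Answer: 14/5 ≈ 2.8000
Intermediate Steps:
u = -1
o(g, V) = -1
p(s) = -1
Z(k) = 3/(-3 + 2*k) (Z(k) = 3/(-9 + (1 + 1)*(3 + k)) = 3/(-9 + 2*(3 + k)) = 3/(-9 + (6 + 2*k)) = 3/(-3 + 2*k))
√(-4 + 5) + Z(p(0))*H = √(-4 + 5) + (3/(-3 + 2*(-1)))*(-3) = √1 + (3/(-3 - 2))*(-3) = 1 + (3/(-5))*(-3) = 1 + (3*(-⅕))*(-3) = 1 - ⅗*(-3) = 1 + 9/5 = 14/5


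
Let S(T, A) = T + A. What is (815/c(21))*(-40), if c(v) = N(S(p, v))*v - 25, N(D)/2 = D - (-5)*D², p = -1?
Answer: -6520/16963 ≈ -0.38437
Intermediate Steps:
S(T, A) = A + T
N(D) = 2*D + 10*D² (N(D) = 2*(D - (-5)*D²) = 2*(D + 5*D²) = 2*D + 10*D²)
c(v) = -25 + 2*v*(-1 + v)*(-4 + 5*v) (c(v) = (2*(v - 1)*(1 + 5*(v - 1)))*v - 25 = (2*(-1 + v)*(1 + 5*(-1 + v)))*v - 25 = (2*(-1 + v)*(1 + (-5 + 5*v)))*v - 25 = (2*(-1 + v)*(-4 + 5*v))*v - 25 = 2*v*(-1 + v)*(-4 + 5*v) - 25 = -25 + 2*v*(-1 + v)*(-4 + 5*v))
(815/c(21))*(-40) = (815/(-25 + 2*21*(-1 + 21)*(-4 + 5*21)))*(-40) = (815/(-25 + 2*21*20*(-4 + 105)))*(-40) = (815/(-25 + 2*21*20*101))*(-40) = (815/(-25 + 84840))*(-40) = (815/84815)*(-40) = (815*(1/84815))*(-40) = (163/16963)*(-40) = -6520/16963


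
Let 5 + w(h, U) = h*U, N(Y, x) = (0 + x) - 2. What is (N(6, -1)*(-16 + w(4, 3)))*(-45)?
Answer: -1215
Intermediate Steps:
N(Y, x) = -2 + x (N(Y, x) = x - 2 = -2 + x)
w(h, U) = -5 + U*h (w(h, U) = -5 + h*U = -5 + U*h)
(N(6, -1)*(-16 + w(4, 3)))*(-45) = ((-2 - 1)*(-16 + (-5 + 3*4)))*(-45) = -3*(-16 + (-5 + 12))*(-45) = -3*(-16 + 7)*(-45) = -3*(-9)*(-45) = 27*(-45) = -1215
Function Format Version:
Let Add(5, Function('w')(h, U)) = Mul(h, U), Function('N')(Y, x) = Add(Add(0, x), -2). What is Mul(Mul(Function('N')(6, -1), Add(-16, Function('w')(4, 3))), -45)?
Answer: -1215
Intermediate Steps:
Function('N')(Y, x) = Add(-2, x) (Function('N')(Y, x) = Add(x, -2) = Add(-2, x))
Function('w')(h, U) = Add(-5, Mul(U, h)) (Function('w')(h, U) = Add(-5, Mul(h, U)) = Add(-5, Mul(U, h)))
Mul(Mul(Function('N')(6, -1), Add(-16, Function('w')(4, 3))), -45) = Mul(Mul(Add(-2, -1), Add(-16, Add(-5, Mul(3, 4)))), -45) = Mul(Mul(-3, Add(-16, Add(-5, 12))), -45) = Mul(Mul(-3, Add(-16, 7)), -45) = Mul(Mul(-3, -9), -45) = Mul(27, -45) = -1215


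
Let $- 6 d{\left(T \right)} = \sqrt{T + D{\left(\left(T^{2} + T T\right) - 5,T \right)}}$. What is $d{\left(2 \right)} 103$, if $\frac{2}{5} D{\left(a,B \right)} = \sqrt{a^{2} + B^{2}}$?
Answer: $- \frac{103 \sqrt{8 + 10 \sqrt{13}}}{12} \approx -56.971$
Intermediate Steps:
$D{\left(a,B \right)} = \frac{5 \sqrt{B^{2} + a^{2}}}{2}$ ($D{\left(a,B \right)} = \frac{5 \sqrt{a^{2} + B^{2}}}{2} = \frac{5 \sqrt{B^{2} + a^{2}}}{2}$)
$d{\left(T \right)} = - \frac{\sqrt{T + \frac{5 \sqrt{T^{2} + \left(-5 + 2 T^{2}\right)^{2}}}{2}}}{6}$ ($d{\left(T \right)} = - \frac{\sqrt{T + \frac{5 \sqrt{T^{2} + \left(\left(T^{2} + T T\right) - 5\right)^{2}}}{2}}}{6} = - \frac{\sqrt{T + \frac{5 \sqrt{T^{2} + \left(\left(T^{2} + T^{2}\right) - 5\right)^{2}}}{2}}}{6} = - \frac{\sqrt{T + \frac{5 \sqrt{T^{2} + \left(2 T^{2} - 5\right)^{2}}}{2}}}{6} = - \frac{\sqrt{T + \frac{5 \sqrt{T^{2} + \left(-5 + 2 T^{2}\right)^{2}}}{2}}}{6}$)
$d{\left(2 \right)} 103 = - \frac{\sqrt{4 \cdot 2 + 10 \sqrt{2^{2} + \left(-5 + 2 \cdot 2^{2}\right)^{2}}}}{12} \cdot 103 = - \frac{\sqrt{8 + 10 \sqrt{4 + \left(-5 + 2 \cdot 4\right)^{2}}}}{12} \cdot 103 = - \frac{\sqrt{8 + 10 \sqrt{4 + \left(-5 + 8\right)^{2}}}}{12} \cdot 103 = - \frac{\sqrt{8 + 10 \sqrt{4 + 3^{2}}}}{12} \cdot 103 = - \frac{\sqrt{8 + 10 \sqrt{4 + 9}}}{12} \cdot 103 = - \frac{\sqrt{8 + 10 \sqrt{13}}}{12} \cdot 103 = - \frac{103 \sqrt{8 + 10 \sqrt{13}}}{12}$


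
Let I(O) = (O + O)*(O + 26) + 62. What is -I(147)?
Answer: -50924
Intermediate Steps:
I(O) = 62 + 2*O*(26 + O) (I(O) = (2*O)*(26 + O) + 62 = 2*O*(26 + O) + 62 = 62 + 2*O*(26 + O))
-I(147) = -(62 + 2*147**2 + 52*147) = -(62 + 2*21609 + 7644) = -(62 + 43218 + 7644) = -1*50924 = -50924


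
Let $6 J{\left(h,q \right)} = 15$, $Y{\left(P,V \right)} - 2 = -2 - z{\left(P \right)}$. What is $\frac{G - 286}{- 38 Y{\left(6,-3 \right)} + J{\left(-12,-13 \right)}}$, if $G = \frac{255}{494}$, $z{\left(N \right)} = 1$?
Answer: $- \frac{141029}{20007} \approx -7.049$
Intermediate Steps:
$G = \frac{255}{494}$ ($G = 255 \cdot \frac{1}{494} = \frac{255}{494} \approx 0.51619$)
$Y{\left(P,V \right)} = -1$ ($Y{\left(P,V \right)} = 2 - 3 = -1$)
$J{\left(h,q \right)} = \frac{5}{2}$ ($J{\left(h,q \right)} = \frac{1}{6} \cdot 15 = \frac{5}{2}$)
$\frac{G - 286}{- 38 Y{\left(6,-3 \right)} + J{\left(-12,-13 \right)}} = \frac{\frac{255}{494} - 286}{\left(-38\right) \left(-1\right) + \frac{5}{2}} = - \frac{141029}{494 \left(38 + \frac{5}{2}\right)} = - \frac{141029}{494 \cdot \frac{81}{2}} = \left(- \frac{141029}{494}\right) \frac{2}{81} = - \frac{141029}{20007}$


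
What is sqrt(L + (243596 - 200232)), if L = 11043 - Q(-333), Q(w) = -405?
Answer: 2*sqrt(13703) ≈ 234.12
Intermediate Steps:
L = 11448 (L = 11043 - 1*(-405) = 11043 + 405 = 11448)
sqrt(L + (243596 - 200232)) = sqrt(11448 + (243596 - 200232)) = sqrt(11448 + 43364) = sqrt(54812) = 2*sqrt(13703)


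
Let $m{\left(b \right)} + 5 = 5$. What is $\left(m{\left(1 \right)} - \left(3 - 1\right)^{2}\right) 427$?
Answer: $-1708$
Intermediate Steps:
$m{\left(b \right)} = 0$ ($m{\left(b \right)} = -5 + 5 = 0$)
$\left(m{\left(1 \right)} - \left(3 - 1\right)^{2}\right) 427 = \left(0 - \left(3 - 1\right)^{2}\right) 427 = \left(0 - 2^{2}\right) 427 = \left(0 - 4\right) 427 = \left(-4\right) 427 = -1708$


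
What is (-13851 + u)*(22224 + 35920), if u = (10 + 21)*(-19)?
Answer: -839599360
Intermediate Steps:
u = -589 (u = 31*(-19) = -589)
(-13851 + u)*(22224 + 35920) = (-13851 - 589)*(22224 + 35920) = -14440*58144 = -839599360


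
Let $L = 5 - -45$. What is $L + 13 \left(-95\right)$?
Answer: $-1185$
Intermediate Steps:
$L = 50$ ($L = 5 + 45 = 50$)
$L + 13 \left(-95\right) = 50 + 13 \left(-95\right) = 50 - 1235 = -1185$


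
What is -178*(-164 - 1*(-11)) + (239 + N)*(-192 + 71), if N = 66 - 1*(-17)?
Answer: -11728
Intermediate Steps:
N = 83 (N = 66 + 17 = 83)
-178*(-164 - 1*(-11)) + (239 + N)*(-192 + 71) = -178*(-164 - 1*(-11)) + (239 + 83)*(-192 + 71) = -178*(-164 + 11) + 322*(-121) = -178*(-153) - 38962 = 27234 - 38962 = -11728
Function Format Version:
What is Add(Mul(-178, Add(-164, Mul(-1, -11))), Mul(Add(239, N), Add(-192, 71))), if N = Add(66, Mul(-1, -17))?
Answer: -11728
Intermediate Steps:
N = 83 (N = Add(66, 17) = 83)
Add(Mul(-178, Add(-164, Mul(-1, -11))), Mul(Add(239, N), Add(-192, 71))) = Add(Mul(-178, Add(-164, Mul(-1, -11))), Mul(Add(239, 83), Add(-192, 71))) = Add(Mul(-178, Add(-164, 11)), Mul(322, -121)) = Add(Mul(-178, -153), -38962) = Add(27234, -38962) = -11728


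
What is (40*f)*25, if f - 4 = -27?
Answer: -23000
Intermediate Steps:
f = -23 (f = 4 - 27 = -23)
(40*f)*25 = (40*(-23))*25 = -920*25 = -23000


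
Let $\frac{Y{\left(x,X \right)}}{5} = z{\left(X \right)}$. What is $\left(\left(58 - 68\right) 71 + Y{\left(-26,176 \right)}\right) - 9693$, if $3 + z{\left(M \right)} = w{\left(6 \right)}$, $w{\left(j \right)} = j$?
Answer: $-10388$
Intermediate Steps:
$z{\left(M \right)} = 3$ ($z{\left(M \right)} = -3 + 6 = 3$)
$Y{\left(x,X \right)} = 15$ ($Y{\left(x,X \right)} = 5 \cdot 3 = 15$)
$\left(\left(58 - 68\right) 71 + Y{\left(-26,176 \right)}\right) - 9693 = \left(\left(58 - 68\right) 71 + 15\right) - 9693 = \left(\left(-10\right) 71 + 15\right) - 9693 = \left(-710 + 15\right) - 9693 = -695 - 9693 = -10388$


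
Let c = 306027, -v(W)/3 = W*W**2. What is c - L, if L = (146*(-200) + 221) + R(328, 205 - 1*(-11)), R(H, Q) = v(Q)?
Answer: 30568094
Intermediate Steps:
v(W) = -3*W**3 (v(W) = -3*W*W**2 = -3*W**3)
R(H, Q) = -3*Q**3
L = -30262067 (L = (146*(-200) + 221) - 3*(205 - 1*(-11))**3 = (-29200 + 221) - 3*(205 + 11)**3 = -28979 - 3*216**3 = -28979 - 3*10077696 = -28979 - 30233088 = -30262067)
c - L = 306027 - 1*(-30262067) = 306027 + 30262067 = 30568094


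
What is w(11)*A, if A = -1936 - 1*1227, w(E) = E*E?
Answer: -382723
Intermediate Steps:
w(E) = E²
A = -3163 (A = -1936 - 1227 = -3163)
w(11)*A = 11²*(-3163) = 121*(-3163) = -382723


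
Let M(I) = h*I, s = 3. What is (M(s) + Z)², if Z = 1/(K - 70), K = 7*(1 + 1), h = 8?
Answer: 1803649/3136 ≈ 575.14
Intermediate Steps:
M(I) = 8*I
K = 14 (K = 7*2 = 14)
Z = -1/56 (Z = 1/(14 - 70) = 1/(-56) = -1/56 ≈ -0.017857)
(M(s) + Z)² = (8*3 - 1/56)² = (24 - 1/56)² = (1343/56)² = 1803649/3136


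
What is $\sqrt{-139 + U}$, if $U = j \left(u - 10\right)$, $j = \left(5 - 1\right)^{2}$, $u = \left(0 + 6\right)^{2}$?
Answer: $\sqrt{277} \approx 16.643$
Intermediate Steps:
$u = 36$ ($u = 6^{2} = 36$)
$j = 16$ ($j = 4^{2} = 16$)
$U = 416$ ($U = 16 \left(36 - 10\right) = 16 \cdot 26 = 416$)
$\sqrt{-139 + U} = \sqrt{-139 + 416} = \sqrt{277}$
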